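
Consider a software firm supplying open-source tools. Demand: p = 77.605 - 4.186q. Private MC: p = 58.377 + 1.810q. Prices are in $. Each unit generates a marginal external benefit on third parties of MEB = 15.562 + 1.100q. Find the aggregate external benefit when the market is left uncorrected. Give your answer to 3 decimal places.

Market equilibrium (private): 58.377 + 1.810q = 77.605 - 4.186q → q_m = 3.2068.
Total external benefit = ∫₀^{q_m} (15.562 + 1.100q) dq = 15.562×3.2068 + ½×1.100×3.2068² = 55.5602.

$55.560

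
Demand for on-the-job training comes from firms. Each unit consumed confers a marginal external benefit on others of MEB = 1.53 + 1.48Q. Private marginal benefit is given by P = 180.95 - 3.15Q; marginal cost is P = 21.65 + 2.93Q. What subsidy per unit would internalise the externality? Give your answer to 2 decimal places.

subsidy = 53.28 per unit

Social marginal benefit = demand + MEB = 182.48 - 1.67Q.
Set SMB = MC: 182.48 - 1.67Q = 21.65 + 2.93Q → Q* = 34.9630.
The Pigouvian subsidy equals MEB at Q*: 1.53 + 1.48×34.9630 = 53.2752.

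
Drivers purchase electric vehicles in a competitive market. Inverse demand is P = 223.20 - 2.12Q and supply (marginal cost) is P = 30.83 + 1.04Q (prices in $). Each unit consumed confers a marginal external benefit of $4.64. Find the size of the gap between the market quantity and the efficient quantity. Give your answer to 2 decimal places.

1.47 units

Market equilibrium (private): 30.83 + 1.04Q = 223.20 - 2.12Q → Q_m = 60.8766.
Social marginal benefit = demand + MEB = 227.84 - 2.12Q.
Set SMB = MC: 227.84 - 2.12Q = 30.83 + 1.04Q → Q* = 62.3449.
Gap = |60.8766 − 62.3449| = 1.4683.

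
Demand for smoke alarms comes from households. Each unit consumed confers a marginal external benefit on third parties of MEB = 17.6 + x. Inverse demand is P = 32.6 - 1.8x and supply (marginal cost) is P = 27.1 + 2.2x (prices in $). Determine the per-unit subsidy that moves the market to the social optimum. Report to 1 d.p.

Social marginal benefit = demand + MEB = 50.2 - 0.8x.
Set SMB = MC: 50.2 - 0.8x = 27.1 + 2.2x → x* = 7.7000.
The Pigouvian subsidy equals MEB at x*: 17.6 + 1.0×7.7000 = 25.3000.

subsidy = $25.3 per unit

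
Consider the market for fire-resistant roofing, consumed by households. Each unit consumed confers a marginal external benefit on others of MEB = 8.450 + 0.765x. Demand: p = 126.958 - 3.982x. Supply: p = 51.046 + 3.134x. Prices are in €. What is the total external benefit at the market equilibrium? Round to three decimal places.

Market equilibrium (private): 51.046 + 3.134x = 126.958 - 3.982x → x_m = 10.6678.
Total external benefit = ∫₀^{x_m} (8.450 + 0.765x) dx = 8.450×10.6678 + ½×0.765×10.6678² = 133.6722.

€133.672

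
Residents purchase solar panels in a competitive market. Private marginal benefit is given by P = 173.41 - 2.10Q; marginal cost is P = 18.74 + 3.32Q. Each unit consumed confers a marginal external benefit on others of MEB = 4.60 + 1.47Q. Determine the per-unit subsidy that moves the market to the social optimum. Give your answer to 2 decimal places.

subsidy = 63.87 per unit

Social marginal benefit = demand + MEB = 178.01 - 0.63Q.
Set SMB = MC: 178.01 - 0.63Q = 18.74 + 3.32Q → Q* = 40.3215.
The Pigouvian subsidy equals MEB at Q*: 4.60 + 1.47×40.3215 = 63.8726.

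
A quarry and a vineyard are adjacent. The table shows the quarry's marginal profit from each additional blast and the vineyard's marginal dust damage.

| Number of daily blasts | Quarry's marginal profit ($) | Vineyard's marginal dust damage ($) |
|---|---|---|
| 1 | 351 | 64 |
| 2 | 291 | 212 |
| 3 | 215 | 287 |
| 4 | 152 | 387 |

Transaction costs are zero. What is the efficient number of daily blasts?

Bargaining reaches the level where marginal profit last exceeds marginal dust damage.
That holds through level 2 (291 ≥ 212) but not at 3 (215 < 287).

2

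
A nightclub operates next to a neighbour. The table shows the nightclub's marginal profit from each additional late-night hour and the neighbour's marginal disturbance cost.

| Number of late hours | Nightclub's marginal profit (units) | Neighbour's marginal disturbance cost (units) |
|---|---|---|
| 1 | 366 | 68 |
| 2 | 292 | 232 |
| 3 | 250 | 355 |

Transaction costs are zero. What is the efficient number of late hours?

Bargaining reaches the level where marginal profit last exceeds marginal disturbance cost.
That holds through level 2 (292 ≥ 232) but not at 3 (250 < 355).

2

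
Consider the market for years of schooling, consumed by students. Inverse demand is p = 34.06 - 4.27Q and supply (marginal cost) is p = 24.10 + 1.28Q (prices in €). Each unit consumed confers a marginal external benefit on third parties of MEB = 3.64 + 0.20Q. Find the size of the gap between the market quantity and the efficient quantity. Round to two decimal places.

Market equilibrium (private): 24.10 + 1.28Q = 34.06 - 4.27Q → Q_m = 1.7946.
Social marginal benefit = demand + MEB = 37.70 - 4.07Q.
Set SMB = MC: 37.70 - 4.07Q = 24.10 + 1.28Q → Q* = 2.5421.
Gap = |1.7946 − 2.5421| = 0.7475.

0.75 units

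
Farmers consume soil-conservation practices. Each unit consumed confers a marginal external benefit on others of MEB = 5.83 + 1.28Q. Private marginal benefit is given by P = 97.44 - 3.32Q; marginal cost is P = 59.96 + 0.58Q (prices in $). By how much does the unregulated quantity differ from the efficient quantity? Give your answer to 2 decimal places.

Market equilibrium (private): 59.96 + 0.58Q = 97.44 - 3.32Q → Q_m = 9.6103.
Social marginal benefit = demand + MEB = 103.27 - 2.04Q.
Set SMB = MC: 103.27 - 2.04Q = 59.96 + 0.58Q → Q* = 16.5305.
Gap = |9.6103 − 16.5305| = 6.9202.

6.92 units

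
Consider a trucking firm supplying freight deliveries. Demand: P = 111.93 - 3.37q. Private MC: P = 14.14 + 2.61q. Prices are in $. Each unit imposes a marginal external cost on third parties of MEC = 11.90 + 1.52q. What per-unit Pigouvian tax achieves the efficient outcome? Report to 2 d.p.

Social marginal cost = private MC + MEC = 26.04 + 4.13q.
Set SMC = demand: 26.04 + 4.13q = 111.93 - 3.37q → q* = 11.4520.
The Pigouvian tax equals MEC at q*: 11.90 + 1.52×11.4520 = 29.3070.

tax = $29.31 per unit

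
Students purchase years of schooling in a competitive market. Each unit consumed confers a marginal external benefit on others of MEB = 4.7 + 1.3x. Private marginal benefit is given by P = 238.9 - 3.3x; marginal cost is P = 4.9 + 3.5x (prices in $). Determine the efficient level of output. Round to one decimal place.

x* = 43.4

Social marginal benefit = demand + MEB = 243.6 - 2.0x.
Set SMB = MC: 243.6 - 2.0x = 4.9 + 3.5x → x* = 43.4000.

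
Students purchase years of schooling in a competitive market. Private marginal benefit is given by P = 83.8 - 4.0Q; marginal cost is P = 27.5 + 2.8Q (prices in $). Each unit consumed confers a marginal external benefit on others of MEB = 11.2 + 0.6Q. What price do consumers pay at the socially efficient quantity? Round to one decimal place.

Social marginal benefit = demand + MEB = 95.0 - 3.4Q.
Set SMB = MC: 95.0 - 3.4Q = 27.5 + 2.8Q → Q* = 10.8871.
Consumer price on the demand curve at Q*: 83.8 − 4.0×10.8871 = 40.2516.

P = $40.3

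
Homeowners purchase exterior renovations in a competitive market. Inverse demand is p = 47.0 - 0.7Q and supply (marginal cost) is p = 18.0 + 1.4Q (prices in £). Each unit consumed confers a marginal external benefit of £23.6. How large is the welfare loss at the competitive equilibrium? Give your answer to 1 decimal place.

Market equilibrium (private): 18.0 + 1.4Q = 47.0 - 0.7Q → Q_m = 13.8095.
Social marginal benefit = demand + MEB = 70.6 - 0.7Q.
Set SMB = MC: 70.6 - 0.7Q = 18.0 + 1.4Q → Q* = 25.0476.
The loss is the area between SMB and MC from Q* to Q_m; with linear curves that's a triangle of height MEB(Q_m).
DWL = ½ × 11.2381 × 23.6000 = 132.6096.

DWL = £132.6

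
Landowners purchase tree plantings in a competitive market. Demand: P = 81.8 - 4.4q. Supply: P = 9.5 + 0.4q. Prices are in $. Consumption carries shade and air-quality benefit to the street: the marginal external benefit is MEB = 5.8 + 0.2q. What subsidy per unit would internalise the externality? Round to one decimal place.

Social marginal benefit = demand + MEB = 87.6 - 4.2q.
Set SMB = MC: 87.6 - 4.2q = 9.5 + 0.4q → q* = 16.9783.
The Pigouvian subsidy equals MEB at q*: 5.8 + 0.2×16.9783 = 9.1957.

subsidy = $9.2 per unit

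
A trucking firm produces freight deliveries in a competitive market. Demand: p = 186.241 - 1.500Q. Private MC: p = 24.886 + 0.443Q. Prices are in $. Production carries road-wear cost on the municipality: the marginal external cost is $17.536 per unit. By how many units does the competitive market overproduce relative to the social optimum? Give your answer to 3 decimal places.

Market equilibrium (private): 24.886 + 0.443Q = 186.241 - 1.500Q → Q_m = 83.0443.
Social marginal cost = private MC + MEC = 42.422 + 0.443Q.
Set SMC = demand: 42.422 + 0.443Q = 186.241 - 1.500Q → Q* = 74.0190.
Gap = |83.0443 − 74.0190| = 9.0253.

9.025 units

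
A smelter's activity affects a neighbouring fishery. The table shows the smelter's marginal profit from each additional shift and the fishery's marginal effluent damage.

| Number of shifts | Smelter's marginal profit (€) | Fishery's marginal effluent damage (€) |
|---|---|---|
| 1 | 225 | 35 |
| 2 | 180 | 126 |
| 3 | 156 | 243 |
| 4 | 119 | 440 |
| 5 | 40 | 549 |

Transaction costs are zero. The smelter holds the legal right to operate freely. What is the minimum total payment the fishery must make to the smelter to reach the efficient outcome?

Left alone the smelter would choose level 5 (marginal profit stays positive).
Efficient level: k* = 2 (marginal profit ≥ marginal effluent damage through 2).
The fishery must at least cover the smelter's forgone profit from cutting 5→2: 156 + 119 + 40 = 315.

€315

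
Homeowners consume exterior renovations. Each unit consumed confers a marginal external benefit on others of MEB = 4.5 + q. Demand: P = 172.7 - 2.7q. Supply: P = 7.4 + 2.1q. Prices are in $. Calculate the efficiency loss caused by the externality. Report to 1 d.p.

Market equilibrium (private): 7.4 + 2.1q = 172.7 - 2.7q → q_m = 34.4375.
Social marginal benefit = demand + MEB = 177.2 - 1.7q.
Set SMB = MC: 177.2 - 1.7q = 7.4 + 2.1q → q* = 44.6842.
The welfare-loss triangle has base |q_m − q*| and height MEB(q_m) (the vertical gap between SMB and MC is zero at q* and MEB at q_m).
DWL = ½ × 10.2467 × 38.9375 = 199.4904.

DWL = $199.5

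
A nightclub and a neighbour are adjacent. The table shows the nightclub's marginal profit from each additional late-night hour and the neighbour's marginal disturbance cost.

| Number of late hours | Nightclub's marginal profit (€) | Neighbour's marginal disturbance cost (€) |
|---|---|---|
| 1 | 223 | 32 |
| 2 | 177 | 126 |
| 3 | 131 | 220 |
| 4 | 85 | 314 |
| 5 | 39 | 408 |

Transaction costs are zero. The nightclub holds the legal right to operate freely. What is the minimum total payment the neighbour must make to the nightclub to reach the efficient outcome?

Left alone the nightclub would choose level 5 (marginal profit stays positive).
Efficient level: k* = 2 (marginal profit ≥ marginal disturbance cost through 2).
The neighbour must at least cover the nightclub's forgone profit from cutting 5→2: 131 + 85 + 39 = 255.

€255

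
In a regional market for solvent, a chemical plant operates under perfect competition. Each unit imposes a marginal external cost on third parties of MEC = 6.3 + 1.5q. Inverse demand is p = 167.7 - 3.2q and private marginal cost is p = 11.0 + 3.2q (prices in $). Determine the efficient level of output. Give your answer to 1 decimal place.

Social marginal cost = private MC + MEC = 17.3 + 4.7q.
Set SMC = demand: 17.3 + 4.7q = 167.7 - 3.2q → q* = 19.0380.

q* = 19.0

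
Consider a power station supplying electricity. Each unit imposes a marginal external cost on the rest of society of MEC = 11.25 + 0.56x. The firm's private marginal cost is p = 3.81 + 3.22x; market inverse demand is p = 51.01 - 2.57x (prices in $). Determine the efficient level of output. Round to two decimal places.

x* = 5.66

Social marginal cost = private MC + MEC = 15.06 + 3.78x.
Set SMC = demand: 15.06 + 3.78x = 51.01 - 2.57x → x* = 5.6614.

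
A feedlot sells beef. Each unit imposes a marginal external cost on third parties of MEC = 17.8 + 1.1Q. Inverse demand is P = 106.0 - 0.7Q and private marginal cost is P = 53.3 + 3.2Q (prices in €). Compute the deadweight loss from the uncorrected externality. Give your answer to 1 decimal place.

Market equilibrium (private): 53.3 + 3.2Q = 106.0 - 0.7Q → Q_m = 13.5128.
Social marginal cost = private MC + MEC = 71.1 + 4.3Q.
Set SMC = demand: 71.1 + 4.3Q = 106.0 - 0.7Q → Q* = 6.9800.
Height of the DWL triangle at Q_m is SMC(Q_m) − demand(Q_m) = MEC(Q_m) = 32.6641.
DWL = ½ × 6.5328 × 32.6641 = 106.6940.

DWL = €106.7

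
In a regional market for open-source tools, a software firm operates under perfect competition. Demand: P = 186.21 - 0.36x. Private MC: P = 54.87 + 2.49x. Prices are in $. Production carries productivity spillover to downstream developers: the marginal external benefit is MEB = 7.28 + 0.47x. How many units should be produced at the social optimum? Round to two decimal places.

Social marginal cost = private MC − MEB = 47.59 + 2.02x.
Set SMC = demand: 47.59 + 2.02x = 186.21 - 0.36x → x* = 58.2437.

x* = 58.24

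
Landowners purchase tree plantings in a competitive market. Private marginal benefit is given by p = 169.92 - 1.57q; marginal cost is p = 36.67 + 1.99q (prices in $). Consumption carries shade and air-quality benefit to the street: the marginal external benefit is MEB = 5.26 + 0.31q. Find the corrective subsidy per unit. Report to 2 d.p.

Social marginal benefit = demand + MEB = 175.18 - 1.26q.
Set SMB = MC: 175.18 - 1.26q = 36.67 + 1.99q → q* = 42.6185.
The Pigouvian subsidy equals MEB at q*: 5.26 + 0.31×42.6185 = 18.4717.

subsidy = $18.47 per unit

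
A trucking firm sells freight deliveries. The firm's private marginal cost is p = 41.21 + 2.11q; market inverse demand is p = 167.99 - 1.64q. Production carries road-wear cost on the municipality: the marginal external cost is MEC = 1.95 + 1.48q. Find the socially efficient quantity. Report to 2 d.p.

q* = 23.87

Social marginal cost = private MC + MEC = 43.16 + 3.59q.
Set SMC = demand: 43.16 + 3.59q = 167.99 - 1.64q → q* = 23.8681.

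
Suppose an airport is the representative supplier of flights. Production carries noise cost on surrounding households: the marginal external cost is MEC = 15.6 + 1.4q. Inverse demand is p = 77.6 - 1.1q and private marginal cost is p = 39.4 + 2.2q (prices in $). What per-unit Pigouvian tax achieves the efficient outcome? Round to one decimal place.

Social marginal cost = private MC + MEC = 55.0 + 3.6q.
Set SMC = demand: 55.0 + 3.6q = 77.6 - 1.1q → q* = 4.8085.
The Pigouvian tax equals MEC at q*: 15.6 + 1.4×4.8085 = 22.3319.

tax = $22.3 per unit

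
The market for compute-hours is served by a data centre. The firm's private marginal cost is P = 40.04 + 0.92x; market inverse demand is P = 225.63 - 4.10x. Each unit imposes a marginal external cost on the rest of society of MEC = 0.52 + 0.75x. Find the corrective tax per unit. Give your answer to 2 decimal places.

Social marginal cost = private MC + MEC = 40.56 + 1.67x.
Set SMC = demand: 40.56 + 1.67x = 225.63 - 4.10x → x* = 32.0745.
The Pigouvian tax equals MEC at x*: 0.52 + 0.75×32.0745 = 24.5759.

tax = 24.58 per unit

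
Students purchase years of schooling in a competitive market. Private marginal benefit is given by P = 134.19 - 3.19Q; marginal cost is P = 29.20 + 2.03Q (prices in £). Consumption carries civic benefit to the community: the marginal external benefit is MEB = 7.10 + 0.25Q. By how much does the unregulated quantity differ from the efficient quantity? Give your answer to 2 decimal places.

Market equilibrium (private): 29.20 + 2.03Q = 134.19 - 3.19Q → Q_m = 20.1130.
Social marginal benefit = demand + MEB = 141.29 - 2.94Q.
Set SMB = MC: 141.29 - 2.94Q = 29.20 + 2.03Q → Q* = 22.5533.
Gap = |20.1130 − 22.5533| = 2.4403.

2.44 units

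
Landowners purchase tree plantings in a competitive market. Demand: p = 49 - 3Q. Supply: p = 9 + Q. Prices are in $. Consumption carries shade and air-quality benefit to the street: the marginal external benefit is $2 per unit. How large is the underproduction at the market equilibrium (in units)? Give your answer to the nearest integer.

Market equilibrium (private): 9 + Q = 49 - 3Q → Q_m = 10.0000.
Social marginal benefit = demand + MEB = 51 - 3Q.
Set SMB = MC: 51 - 3Q = 9 + Q → Q* = 10.5000.
Gap = |10.0000 − 10.5000| = 0.5000.

1 units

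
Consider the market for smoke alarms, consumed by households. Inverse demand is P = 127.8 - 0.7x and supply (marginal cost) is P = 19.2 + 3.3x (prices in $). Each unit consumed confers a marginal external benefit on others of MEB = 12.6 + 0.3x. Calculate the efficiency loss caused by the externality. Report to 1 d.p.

Market equilibrium (private): 19.2 + 3.3x = 127.8 - 0.7x → x_m = 27.1500.
Social marginal benefit = demand + MEB = 140.4 - 0.4x.
Set SMB = MC: 140.4 - 0.4x = 19.2 + 3.3x → x* = 32.7568.
Between x* and x_m the wedge SMB − MC runs linearly from 0 to MEB(x_m), so the loss is a triangle.
DWL = ½ × 5.6068 × 20.7450 = 58.1565.

DWL = $58.2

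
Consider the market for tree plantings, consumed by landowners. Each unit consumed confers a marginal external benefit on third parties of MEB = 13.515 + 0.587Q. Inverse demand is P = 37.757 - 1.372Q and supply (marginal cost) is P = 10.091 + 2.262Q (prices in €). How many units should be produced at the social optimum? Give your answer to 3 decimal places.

Social marginal benefit = demand + MEB = 51.272 - 0.785Q.
Set SMB = MC: 51.272 - 0.785Q = 10.091 + 2.262Q → Q* = 13.5153.

Q* = 13.515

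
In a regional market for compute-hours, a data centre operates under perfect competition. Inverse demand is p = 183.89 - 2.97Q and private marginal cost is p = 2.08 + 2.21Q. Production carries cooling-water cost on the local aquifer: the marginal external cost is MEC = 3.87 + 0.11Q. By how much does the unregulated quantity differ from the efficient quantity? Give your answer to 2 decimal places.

Market equilibrium (private): 2.08 + 2.21Q = 183.89 - 2.97Q → Q_m = 35.0985.
Social marginal cost = private MC + MEC = 5.95 + 2.32Q.
Set SMC = demand: 5.95 + 2.32Q = 183.89 - 2.97Q → Q* = 33.6371.
Gap = |35.0985 − 33.6371| = 1.4614.

1.46 units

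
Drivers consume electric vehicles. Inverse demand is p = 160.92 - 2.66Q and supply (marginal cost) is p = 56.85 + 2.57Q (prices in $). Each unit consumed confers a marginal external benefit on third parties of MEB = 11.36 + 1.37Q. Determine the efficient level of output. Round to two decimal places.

Social marginal benefit = demand + MEB = 172.28 - 1.29Q.
Set SMB = MC: 172.28 - 1.29Q = 56.85 + 2.57Q → Q* = 29.9041.

Q* = 29.90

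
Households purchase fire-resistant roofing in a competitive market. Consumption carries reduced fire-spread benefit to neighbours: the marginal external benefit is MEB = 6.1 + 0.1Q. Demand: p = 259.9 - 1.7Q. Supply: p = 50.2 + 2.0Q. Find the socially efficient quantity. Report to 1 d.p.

Social marginal benefit = demand + MEB = 266.0 - 1.6Q.
Set SMB = MC: 266.0 - 1.6Q = 50.2 + 2.0Q → Q* = 59.9444.

Q* = 59.9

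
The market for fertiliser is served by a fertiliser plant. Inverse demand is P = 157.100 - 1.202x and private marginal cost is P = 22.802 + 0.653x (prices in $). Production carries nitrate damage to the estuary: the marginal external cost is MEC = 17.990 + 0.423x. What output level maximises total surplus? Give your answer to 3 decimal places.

Social marginal cost = private MC + MEC = 40.792 + 1.076x.
Set SMC = demand: 40.792 + 1.076x = 157.100 - 1.202x → x* = 51.0571.

x* = 51.057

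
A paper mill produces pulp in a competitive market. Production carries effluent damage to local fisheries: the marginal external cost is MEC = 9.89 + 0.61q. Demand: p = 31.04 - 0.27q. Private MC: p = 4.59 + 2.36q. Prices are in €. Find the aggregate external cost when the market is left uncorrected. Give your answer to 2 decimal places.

€130.31

Market equilibrium (private): 4.59 + 2.36q = 31.04 - 0.27q → q_m = 10.0570.
Total external cost = ∫₀^{q_m} (9.89 + 0.61q) dq = 9.89×10.0570 + ½×0.61×10.0570² = 130.3124.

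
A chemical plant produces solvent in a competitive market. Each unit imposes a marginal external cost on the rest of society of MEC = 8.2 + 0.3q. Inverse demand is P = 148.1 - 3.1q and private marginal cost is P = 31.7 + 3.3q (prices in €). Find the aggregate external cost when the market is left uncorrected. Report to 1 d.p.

€198.8

Market equilibrium (private): 31.7 + 3.3q = 148.1 - 3.1q → q_m = 18.1875.
Total external cost = ∫₀^{q_m} (8.2 + 0.3q) dq = 8.2×18.1875 + ½×0.3×18.1875² = 198.7553.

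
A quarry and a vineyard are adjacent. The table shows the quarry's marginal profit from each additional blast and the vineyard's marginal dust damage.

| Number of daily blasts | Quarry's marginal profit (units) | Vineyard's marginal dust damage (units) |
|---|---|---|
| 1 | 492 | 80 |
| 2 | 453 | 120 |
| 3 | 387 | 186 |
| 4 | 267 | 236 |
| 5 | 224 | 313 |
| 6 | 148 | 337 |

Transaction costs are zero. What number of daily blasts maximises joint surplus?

Bargaining reaches the level where marginal profit last exceeds marginal dust damage.
That holds through level 4 (267 ≥ 236) but not at 5 (224 < 313).

4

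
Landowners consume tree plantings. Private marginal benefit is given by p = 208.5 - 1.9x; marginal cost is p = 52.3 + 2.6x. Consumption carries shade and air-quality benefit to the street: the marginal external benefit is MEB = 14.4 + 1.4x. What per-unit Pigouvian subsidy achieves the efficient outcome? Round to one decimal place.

Social marginal benefit = demand + MEB = 222.9 - 0.5x.
Set SMB = MC: 222.9 - 0.5x = 52.3 + 2.6x → x* = 55.0323.
The Pigouvian subsidy equals MEB at x*: 14.4 + 1.4×55.0323 = 91.4452.

subsidy = 91.4 per unit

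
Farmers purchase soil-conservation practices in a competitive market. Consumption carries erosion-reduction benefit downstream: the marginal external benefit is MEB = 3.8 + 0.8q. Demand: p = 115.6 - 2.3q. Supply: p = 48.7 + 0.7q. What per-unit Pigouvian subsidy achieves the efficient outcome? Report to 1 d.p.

Social marginal benefit = demand + MEB = 119.4 - 1.5q.
Set SMB = MC: 119.4 - 1.5q = 48.7 + 0.7q → q* = 32.1364.
The Pigouvian subsidy equals MEB at q*: 3.8 + 0.8×32.1364 = 29.5091.

subsidy = 29.5 per unit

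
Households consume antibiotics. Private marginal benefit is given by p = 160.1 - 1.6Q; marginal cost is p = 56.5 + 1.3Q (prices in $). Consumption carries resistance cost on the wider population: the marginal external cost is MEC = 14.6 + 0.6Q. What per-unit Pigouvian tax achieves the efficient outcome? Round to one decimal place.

Social marginal benefit = demand − MEC = 145.5 - 2.2Q.
Set SMB = MC: 145.5 - 2.2Q = 56.5 + 1.3Q → Q* = 25.4286.
The Pigouvian tax equals MEC at Q*: 14.6 + 0.6×25.4286 = 29.8572.

tax = $29.9 per unit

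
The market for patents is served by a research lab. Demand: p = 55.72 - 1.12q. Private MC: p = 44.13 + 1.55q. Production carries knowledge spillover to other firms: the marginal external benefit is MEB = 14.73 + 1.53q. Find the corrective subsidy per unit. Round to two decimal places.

Social marginal cost = private MC − MEB = 29.40 + 0.02q.
Set SMC = demand: 29.40 + 0.02q = 55.72 - 1.12q → q* = 23.0877.
The Pigouvian subsidy equals MEB at q*: 14.73 + 1.53×23.0877 = 50.0542.

subsidy = 50.05 per unit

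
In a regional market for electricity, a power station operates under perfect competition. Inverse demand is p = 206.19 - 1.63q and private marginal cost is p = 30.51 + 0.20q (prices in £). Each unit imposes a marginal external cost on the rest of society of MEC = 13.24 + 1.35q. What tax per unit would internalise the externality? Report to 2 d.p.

Social marginal cost = private MC + MEC = 43.75 + 1.55q.
Set SMC = demand: 43.75 + 1.55q = 206.19 - 1.63q → q* = 51.0818.
The Pigouvian tax equals MEC at q*: 13.24 + 1.35×51.0818 = 82.2004.

tax = £82.20 per unit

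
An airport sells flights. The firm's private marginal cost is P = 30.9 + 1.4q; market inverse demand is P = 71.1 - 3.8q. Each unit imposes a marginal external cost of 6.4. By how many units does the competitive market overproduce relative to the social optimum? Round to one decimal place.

1.2 units

Market equilibrium (private): 30.9 + 1.4q = 71.1 - 3.8q → q_m = 7.7308.
Social marginal cost = private MC + MEC = 37.3 + 1.4q.
Set SMC = demand: 37.3 + 1.4q = 71.1 - 3.8q → q* = 6.5000.
Gap = |7.7308 − 6.5000| = 1.2308.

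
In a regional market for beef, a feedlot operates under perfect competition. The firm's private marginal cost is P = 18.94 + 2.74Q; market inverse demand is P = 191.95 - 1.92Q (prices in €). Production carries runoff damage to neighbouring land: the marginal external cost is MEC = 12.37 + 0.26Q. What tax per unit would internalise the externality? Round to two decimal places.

tax = €20.86 per unit

Social marginal cost = private MC + MEC = 31.31 + 3.00Q.
Set SMC = demand: 31.31 + 3.00Q = 191.95 - 1.92Q → Q* = 32.6504.
The Pigouvian tax equals MEC at Q*: 12.37 + 0.26×32.6504 = 20.8591.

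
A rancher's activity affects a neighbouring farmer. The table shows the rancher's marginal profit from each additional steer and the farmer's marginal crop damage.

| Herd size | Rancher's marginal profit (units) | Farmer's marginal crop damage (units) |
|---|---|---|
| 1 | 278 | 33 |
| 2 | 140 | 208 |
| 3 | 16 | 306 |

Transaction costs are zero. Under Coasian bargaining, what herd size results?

1

Bargaining reaches the level where marginal profit last exceeds marginal crop damage.
That holds through level 1 (278 ≥ 33) but not at 2 (140 < 208).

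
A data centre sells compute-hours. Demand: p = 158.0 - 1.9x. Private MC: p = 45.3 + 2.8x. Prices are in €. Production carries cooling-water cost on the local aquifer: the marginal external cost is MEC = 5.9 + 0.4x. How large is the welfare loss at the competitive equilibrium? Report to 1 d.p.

DWL = €23.5

Market equilibrium (private): 45.3 + 2.8x = 158.0 - 1.9x → x_m = 23.9787.
Social marginal cost = private MC + MEC = 51.2 + 3.2x.
Set SMC = demand: 51.2 + 3.2x = 158.0 - 1.9x → x* = 20.9412.
Between x* and x_m the wedge SMC − demand runs linearly from 0 to MEC(x_m), so the loss is a triangle.
DWL = ½ × 3.0375 × 15.4915 = 23.5277.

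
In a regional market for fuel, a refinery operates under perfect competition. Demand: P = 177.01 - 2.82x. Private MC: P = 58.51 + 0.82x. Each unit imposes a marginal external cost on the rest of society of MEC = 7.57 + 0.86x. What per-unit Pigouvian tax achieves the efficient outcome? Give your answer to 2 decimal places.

Social marginal cost = private MC + MEC = 66.08 + 1.68x.
Set SMC = demand: 66.08 + 1.68x = 177.01 - 2.82x → x* = 24.6511.
The Pigouvian tax equals MEC at x*: 7.57 + 0.86×24.6511 = 28.7699.

tax = 28.77 per unit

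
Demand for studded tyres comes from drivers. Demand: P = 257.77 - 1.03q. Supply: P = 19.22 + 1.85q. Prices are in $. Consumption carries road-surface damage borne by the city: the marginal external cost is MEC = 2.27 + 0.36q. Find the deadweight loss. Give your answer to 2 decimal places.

DWL = $158.90

Market equilibrium (private): 19.22 + 1.85q = 257.77 - 1.03q → q_m = 82.8299.
Social marginal benefit = demand − MEC = 255.50 - 1.39q.
Set SMB = MC: 255.50 - 1.39q = 19.22 + 1.85q → q* = 72.9259.
The welfare-loss triangle has base |q_m − q*| and height MEC(q_m) (the vertical gap between SMB and MC is zero at q* and MEC at q_m).
DWL = ½ × 9.9040 × 32.0888 = 158.9037.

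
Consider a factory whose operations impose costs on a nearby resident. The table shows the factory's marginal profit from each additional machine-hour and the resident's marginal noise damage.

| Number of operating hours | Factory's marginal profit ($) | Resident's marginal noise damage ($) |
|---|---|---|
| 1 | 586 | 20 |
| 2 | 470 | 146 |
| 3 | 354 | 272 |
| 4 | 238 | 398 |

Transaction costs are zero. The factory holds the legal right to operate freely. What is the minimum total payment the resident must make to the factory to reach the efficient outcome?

$238

Left alone the factory would choose level 4 (marginal profit stays positive).
Efficient level: k* = 3 (marginal profit ≥ marginal noise damage through 3).
The resident must at least cover the factory's forgone profit from cutting 4→3: 238 = 238.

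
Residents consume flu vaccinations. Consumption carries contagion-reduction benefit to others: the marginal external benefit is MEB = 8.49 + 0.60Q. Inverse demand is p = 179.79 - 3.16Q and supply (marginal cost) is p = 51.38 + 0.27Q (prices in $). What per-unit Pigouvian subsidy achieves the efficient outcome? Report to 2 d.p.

subsidy = $37.51 per unit

Social marginal benefit = demand + MEB = 188.28 - 2.56Q.
Set SMB = MC: 188.28 - 2.56Q = 51.38 + 0.27Q → Q* = 48.3746.
The Pigouvian subsidy equals MEB at Q*: 8.49 + 0.60×48.3746 = 37.5148.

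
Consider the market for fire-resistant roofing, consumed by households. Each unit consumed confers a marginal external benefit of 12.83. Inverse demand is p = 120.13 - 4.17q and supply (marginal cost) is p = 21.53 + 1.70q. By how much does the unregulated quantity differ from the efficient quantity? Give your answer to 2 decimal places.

2.19 units

Market equilibrium (private): 21.53 + 1.70q = 120.13 - 4.17q → q_m = 16.7973.
Social marginal benefit = demand + MEB = 132.96 - 4.17q.
Set SMB = MC: 132.96 - 4.17q = 21.53 + 1.70q → q* = 18.9830.
Gap = |16.7973 − 18.9830| = 2.1857.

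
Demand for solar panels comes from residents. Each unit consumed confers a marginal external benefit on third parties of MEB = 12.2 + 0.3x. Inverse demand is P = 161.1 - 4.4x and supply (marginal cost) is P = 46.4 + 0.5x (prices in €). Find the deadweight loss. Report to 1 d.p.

Market equilibrium (private): 46.4 + 0.5x = 161.1 - 4.4x → x_m = 23.4082.
Social marginal benefit = demand + MEB = 173.3 - 4.1x.
Set SMB = MC: 173.3 - 4.1x = 46.4 + 0.5x → x* = 27.5870.
The welfare-loss triangle has base |x_m − x*| and height MEB(x_m) (the vertical gap between SMB and MC is zero at x* and MEB at x_m).
DWL = ½ × 4.1788 × 19.2224 = 40.1633.

DWL = €40.2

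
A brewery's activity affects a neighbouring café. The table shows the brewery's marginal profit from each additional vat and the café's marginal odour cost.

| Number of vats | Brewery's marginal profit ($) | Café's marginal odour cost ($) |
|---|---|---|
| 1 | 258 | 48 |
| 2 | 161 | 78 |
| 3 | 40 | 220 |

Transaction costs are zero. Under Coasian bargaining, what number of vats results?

2

Bargaining reaches the level where marginal profit last exceeds marginal odour cost.
That holds through level 2 (161 ≥ 78) but not at 3 (40 < 220).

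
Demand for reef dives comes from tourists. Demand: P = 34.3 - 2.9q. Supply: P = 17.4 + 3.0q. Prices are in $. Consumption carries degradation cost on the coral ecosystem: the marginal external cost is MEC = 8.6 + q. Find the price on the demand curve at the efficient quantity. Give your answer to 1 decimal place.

P = $30.8

Social marginal benefit = demand − MEC = 25.7 - 3.9q.
Set SMB = MC: 25.7 - 3.9q = 17.4 + 3.0q → q* = 1.2029.
Consumer price on the demand curve at q*: 34.3 − 2.9×1.2029 = 30.8116.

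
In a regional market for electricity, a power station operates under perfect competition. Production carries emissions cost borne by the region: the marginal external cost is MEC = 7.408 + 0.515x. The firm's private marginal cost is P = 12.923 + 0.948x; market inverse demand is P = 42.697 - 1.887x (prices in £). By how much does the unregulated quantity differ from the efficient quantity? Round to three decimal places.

3.826 units

Market equilibrium (private): 12.923 + 0.948x = 42.697 - 1.887x → x_m = 10.5023.
Social marginal cost = private MC + MEC = 20.331 + 1.463x.
Set SMC = demand: 20.331 + 1.463x = 42.697 - 1.887x → x* = 6.6764.
Gap = |10.5023 − 6.6764| = 3.8259.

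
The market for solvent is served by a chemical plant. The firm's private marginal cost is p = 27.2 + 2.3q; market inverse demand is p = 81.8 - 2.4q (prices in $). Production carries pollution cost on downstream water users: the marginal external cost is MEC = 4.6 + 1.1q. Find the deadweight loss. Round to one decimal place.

Market equilibrium (private): 27.2 + 2.3q = 81.8 - 2.4q → q_m = 11.6170.
Social marginal cost = private MC + MEC = 31.8 + 3.4q.
Set SMC = demand: 31.8 + 3.4q = 81.8 - 2.4q → q* = 8.6207.
The loss is the area between SMC and demand from q* to q_m; with linear curves that's a triangle of height MEC(q_m).
DWL = ½ × 2.9963 × 17.3787 = 26.0359.

DWL = $26.0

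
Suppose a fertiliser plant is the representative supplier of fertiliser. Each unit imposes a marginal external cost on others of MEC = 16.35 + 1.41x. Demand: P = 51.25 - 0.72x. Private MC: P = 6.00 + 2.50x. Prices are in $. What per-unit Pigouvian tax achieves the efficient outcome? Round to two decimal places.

tax = $25.15 per unit

Social marginal cost = private MC + MEC = 22.35 + 3.91x.
Set SMC = demand: 22.35 + 3.91x = 51.25 - 0.72x → x* = 6.2419.
The Pigouvian tax equals MEC at x*: 16.35 + 1.41×6.2419 = 25.1511.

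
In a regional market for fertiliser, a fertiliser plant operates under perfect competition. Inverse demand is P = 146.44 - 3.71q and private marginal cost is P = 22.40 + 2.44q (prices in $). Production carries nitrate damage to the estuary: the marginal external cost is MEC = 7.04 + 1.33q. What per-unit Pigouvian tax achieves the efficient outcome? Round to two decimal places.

Social marginal cost = private MC + MEC = 29.44 + 3.77q.
Set SMC = demand: 29.44 + 3.77q = 146.44 - 3.71q → q* = 15.6417.
The Pigouvian tax equals MEC at q*: 7.04 + 1.33×15.6417 = 27.8435.

tax = $27.84 per unit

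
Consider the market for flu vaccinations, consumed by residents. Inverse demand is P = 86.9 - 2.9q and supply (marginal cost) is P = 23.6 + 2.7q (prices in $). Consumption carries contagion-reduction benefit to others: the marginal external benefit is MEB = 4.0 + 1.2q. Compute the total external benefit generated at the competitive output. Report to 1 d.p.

Market equilibrium (private): 23.6 + 2.7q = 86.9 - 2.9q → q_m = 11.3036.
Total external benefit = ∫₀^{q_m} (4.0 + 1.2q) dq = 4.0×11.3036 + ½×1.2×11.3036² = 121.8772.

$121.9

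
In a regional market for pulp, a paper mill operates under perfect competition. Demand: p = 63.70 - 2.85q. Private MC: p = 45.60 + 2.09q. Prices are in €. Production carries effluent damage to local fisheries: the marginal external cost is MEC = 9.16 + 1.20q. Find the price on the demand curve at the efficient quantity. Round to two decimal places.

P = €59.55

Social marginal cost = private MC + MEC = 54.76 + 3.29q.
Set SMC = demand: 54.76 + 3.29q = 63.70 - 2.85q → q* = 1.4560.
Consumer price on the demand curve at q*: 63.70 − 2.85×1.4560 = 59.5504.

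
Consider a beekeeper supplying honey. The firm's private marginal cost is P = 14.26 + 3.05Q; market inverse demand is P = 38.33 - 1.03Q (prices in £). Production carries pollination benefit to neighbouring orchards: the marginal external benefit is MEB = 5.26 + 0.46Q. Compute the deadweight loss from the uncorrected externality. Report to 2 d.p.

Market equilibrium (private): 14.26 + 3.05Q = 38.33 - 1.03Q → Q_m = 5.8995.
Social marginal cost = private MC − MEB = 9.00 + 2.59Q.
Set SMC = demand: 9.00 + 2.59Q = 38.33 - 1.03Q → Q* = 8.1022.
The welfare-loss triangle has base |Q_m − Q*| and height MEB(Q_m) (the vertical gap between SMC and demand is zero at Q* and MEB at Q_m).
DWL = ½ × 2.2027 × 7.9738 = 8.7819.

DWL = £8.78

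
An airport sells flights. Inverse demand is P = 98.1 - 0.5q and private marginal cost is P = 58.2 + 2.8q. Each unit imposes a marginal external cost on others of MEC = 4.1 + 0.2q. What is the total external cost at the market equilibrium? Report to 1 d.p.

Market equilibrium (private): 58.2 + 2.8q = 98.1 - 0.5q → q_m = 12.0909.
Total external cost = ∫₀^{q_m} (4.1 + 0.2q) dq = 4.1×12.0909 + ½×0.2×12.0909² = 64.1917.

64.2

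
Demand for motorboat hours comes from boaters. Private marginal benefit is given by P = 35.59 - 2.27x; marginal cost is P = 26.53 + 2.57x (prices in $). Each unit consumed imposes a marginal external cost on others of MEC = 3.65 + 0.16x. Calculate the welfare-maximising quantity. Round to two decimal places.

x* = 1.08

Social marginal benefit = demand − MEC = 31.94 - 2.43x.
Set SMB = MC: 31.94 - 2.43x = 26.53 + 2.57x → x* = 1.0820.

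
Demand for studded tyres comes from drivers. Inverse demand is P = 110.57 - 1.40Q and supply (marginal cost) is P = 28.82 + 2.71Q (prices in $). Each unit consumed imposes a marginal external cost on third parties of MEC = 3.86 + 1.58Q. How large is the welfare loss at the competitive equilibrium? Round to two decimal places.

Market equilibrium (private): 28.82 + 2.71Q = 110.57 - 1.40Q → Q_m = 19.8905.
Social marginal benefit = demand − MEC = 106.71 - 2.98Q.
Set SMB = MC: 106.71 - 2.98Q = 28.82 + 2.71Q → Q* = 13.6889.
The welfare-loss triangle has base |Q_m − Q*| and height MEC(Q_m) (the vertical gap between SMB and MC is zero at Q* and MEC at Q_m).
DWL = ½ × 6.2016 × 35.2870 = 109.4179.

DWL = $109.42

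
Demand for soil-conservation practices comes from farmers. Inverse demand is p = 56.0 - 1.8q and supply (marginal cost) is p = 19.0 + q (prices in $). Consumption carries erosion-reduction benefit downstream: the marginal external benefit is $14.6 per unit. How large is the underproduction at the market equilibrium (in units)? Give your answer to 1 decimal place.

Market equilibrium (private): 19.0 + q = 56.0 - 1.8q → q_m = 13.2143.
Social marginal benefit = demand + MEB = 70.6 - 1.8q.
Set SMB = MC: 70.6 - 1.8q = 19.0 + q → q* = 18.4286.
Gap = |13.2143 − 18.4286| = 5.2143.

5.2 units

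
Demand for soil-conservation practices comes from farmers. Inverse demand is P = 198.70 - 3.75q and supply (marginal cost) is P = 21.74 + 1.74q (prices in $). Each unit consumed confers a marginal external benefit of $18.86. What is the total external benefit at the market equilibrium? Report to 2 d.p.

$607.92

Market equilibrium (private): 21.74 + 1.74q = 198.70 - 3.75q → q_m = 32.2332.
Total external benefit = MEB × q_m = 18.86 × 32.2332 = 607.9182.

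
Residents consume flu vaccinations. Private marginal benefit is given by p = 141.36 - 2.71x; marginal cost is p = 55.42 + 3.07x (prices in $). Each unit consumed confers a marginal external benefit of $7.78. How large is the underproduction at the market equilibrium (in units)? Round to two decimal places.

1.35 units

Market equilibrium (private): 55.42 + 3.07x = 141.36 - 2.71x → x_m = 14.8685.
Social marginal benefit = demand + MEB = 149.14 - 2.71x.
Set SMB = MC: 149.14 - 2.71x = 55.42 + 3.07x → x* = 16.2145.
Gap = |14.8685 − 16.2145| = 1.3460.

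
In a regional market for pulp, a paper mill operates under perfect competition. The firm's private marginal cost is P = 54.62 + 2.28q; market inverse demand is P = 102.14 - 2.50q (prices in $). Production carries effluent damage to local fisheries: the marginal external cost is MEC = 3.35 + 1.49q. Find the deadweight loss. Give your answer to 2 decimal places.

DWL = $26.31

Market equilibrium (private): 54.62 + 2.28q = 102.14 - 2.50q → q_m = 9.9414.
Social marginal cost = private MC + MEC = 57.97 + 3.77q.
Set SMC = demand: 57.97 + 3.77q = 102.14 - 2.50q → q* = 7.0447.
Height of the DWL triangle at q_m is SMC(q_m) − demand(q_m) = MEC(q_m) = 18.1627.
DWL = ½ × 2.8967 × 18.1627 = 26.3059.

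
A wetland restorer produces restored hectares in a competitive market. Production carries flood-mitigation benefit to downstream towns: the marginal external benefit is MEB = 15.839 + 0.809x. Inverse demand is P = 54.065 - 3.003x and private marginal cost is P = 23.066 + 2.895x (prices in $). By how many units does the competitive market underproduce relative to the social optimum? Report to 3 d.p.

3.948 units

Market equilibrium (private): 23.066 + 2.895x = 54.065 - 3.003x → x_m = 5.2558.
Social marginal cost = private MC − MEB = 7.227 + 2.086x.
Set SMC = demand: 7.227 + 2.086x = 54.065 - 3.003x → x* = 9.2038.
Gap = |5.2558 − 9.2038| = 3.9480.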